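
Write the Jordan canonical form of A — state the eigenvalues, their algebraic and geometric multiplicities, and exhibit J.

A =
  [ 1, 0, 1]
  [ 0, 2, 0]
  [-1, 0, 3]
J_2(2) ⊕ J_1(2)

The characteristic polynomial is
  det(x·I − A) = x^3 - 6*x^2 + 12*x - 8 = (x - 2)^3

Eigenvalues and multiplicities (the geometric multiplicity of λ is n − rank(A − λI), which equals the number of Jordan blocks for λ):
  λ = 2: algebraic multiplicity = 3, geometric multiplicity = 2

Determining the block sizes for each eigenvalue:
  λ = 2: 2 blocks summing to 3 forces exactly one block of size 2 and the rest size 1 → block sizes [2, 1]

Assembling the blocks gives a Jordan form
J =
  [2, 1, 0]
  [0, 2, 0]
  [0, 0, 2]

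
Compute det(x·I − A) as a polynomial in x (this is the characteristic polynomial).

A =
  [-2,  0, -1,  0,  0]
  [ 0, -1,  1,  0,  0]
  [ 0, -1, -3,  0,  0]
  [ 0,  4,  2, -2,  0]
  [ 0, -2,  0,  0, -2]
x^5 + 10*x^4 + 40*x^3 + 80*x^2 + 80*x + 32

Expanding det(x·I − A) (e.g. by cofactor expansion or by noting that A is similar to its Jordan form J, which has the same characteristic polynomial as A) gives
  χ_A(x) = x^5 + 10*x^4 + 40*x^3 + 80*x^2 + 80*x + 32
which factors as (x + 2)^5. The eigenvalues (with algebraic multiplicities) are λ = -2 with multiplicity 5.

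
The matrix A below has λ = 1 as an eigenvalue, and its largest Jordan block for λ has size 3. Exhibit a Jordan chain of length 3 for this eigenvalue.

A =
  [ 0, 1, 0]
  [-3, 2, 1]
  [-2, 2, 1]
A Jordan chain for λ = 1 of length 3:
v_1 = (-2, -2, -4)ᵀ
v_2 = (-1, -3, -2)ᵀ
v_3 = (1, 0, 0)ᵀ

Let N = A − (1)·I. We want v_3 with N^3 v_3 = 0 but N^2 v_3 ≠ 0; then v_{j-1} := N · v_j for j = 3, …, 2.

Pick v_3 = (1, 0, 0)ᵀ.
Then v_2 = N · v_3 = (-1, -3, -2)ᵀ.
Then v_1 = N · v_2 = (-2, -2, -4)ᵀ.

Sanity check: (A − (1)·I) v_1 = (0, 0, 0)ᵀ = 0. ✓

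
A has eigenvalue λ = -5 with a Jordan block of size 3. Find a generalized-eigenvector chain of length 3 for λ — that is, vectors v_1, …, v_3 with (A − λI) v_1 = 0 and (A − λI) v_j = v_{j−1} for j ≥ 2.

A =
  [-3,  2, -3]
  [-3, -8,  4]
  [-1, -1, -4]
A Jordan chain for λ = -5 of length 3:
v_1 = (1, -1, 0)ᵀ
v_2 = (2, -3, -1)ᵀ
v_3 = (1, 0, 0)ᵀ

Let N = A − (-5)·I. We want v_3 with N^3 v_3 = 0 but N^2 v_3 ≠ 0; then v_{j-1} := N · v_j for j = 3, …, 2.

Pick v_3 = (1, 0, 0)ᵀ.
Then v_2 = N · v_3 = (2, -3, -1)ᵀ.
Then v_1 = N · v_2 = (1, -1, 0)ᵀ.

Sanity check: (A − (-5)·I) v_1 = (0, 0, 0)ᵀ = 0. ✓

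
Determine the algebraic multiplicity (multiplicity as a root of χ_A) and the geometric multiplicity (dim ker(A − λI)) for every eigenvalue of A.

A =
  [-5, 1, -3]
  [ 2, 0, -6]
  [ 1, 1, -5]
λ = -4: alg = 2, geom = 1; λ = -2: alg = 1, geom = 1

Step 1 — factor the characteristic polynomial to read off the algebraic multiplicities:
  χ_A(x) = (x + 2)*(x + 4)^2

Step 2 — compute geometric multiplicities via the rank-nullity identity g(λ) = n − rank(A − λI):
  rank(A − (-4)·I) = 2, so dim ker(A − (-4)·I) = n − 2 = 1
  rank(A − (-2)·I) = 2, so dim ker(A − (-2)·I) = n − 2 = 1

Summary:
  λ = -4: algebraic multiplicity = 2, geometric multiplicity = 1
  λ = -2: algebraic multiplicity = 1, geometric multiplicity = 1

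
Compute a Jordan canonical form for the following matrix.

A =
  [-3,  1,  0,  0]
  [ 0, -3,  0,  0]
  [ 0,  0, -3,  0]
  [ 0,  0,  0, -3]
J_2(-3) ⊕ J_1(-3) ⊕ J_1(-3)

The characteristic polynomial is
  det(x·I − A) = x^4 + 12*x^3 + 54*x^2 + 108*x + 81 = (x + 3)^4

Eigenvalues and multiplicities (the geometric multiplicity of λ is n − rank(A − λI), which equals the number of Jordan blocks for λ):
  λ = -3: algebraic multiplicity = 4, geometric multiplicity = 3

Determining the block sizes for each eigenvalue:
  λ = -3: 3 blocks summing to 4 forces exactly one block of size 2 and the rest size 1 → block sizes [2, 1, 1]

Assembling the blocks gives a Jordan form
J =
  [-3,  1,  0,  0]
  [ 0, -3,  0,  0]
  [ 0,  0, -3,  0]
  [ 0,  0,  0, -3]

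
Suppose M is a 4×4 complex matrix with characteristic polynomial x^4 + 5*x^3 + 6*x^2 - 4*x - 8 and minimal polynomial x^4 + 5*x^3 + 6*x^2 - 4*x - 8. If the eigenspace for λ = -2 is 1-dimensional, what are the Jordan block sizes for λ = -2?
Block sizes for λ = -2: [3]

Step 1 — from the characteristic polynomial, algebraic multiplicity of λ = -2 is 3. From dim ker(M − (-2)·I) = 1, there are exactly 1 Jordan blocks for λ = -2.
Step 2 — from the minimal polynomial, the factor (x + 2)^3 tells us the largest block for λ = -2 has size 3.
Step 3 — with total size 3, 1 blocks, and largest block 3, the block sizes (in nonincreasing order) are [3].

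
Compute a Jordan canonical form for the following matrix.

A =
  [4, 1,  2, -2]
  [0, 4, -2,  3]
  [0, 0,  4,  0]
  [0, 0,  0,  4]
J_3(4) ⊕ J_1(4)

The characteristic polynomial is
  det(x·I − A) = x^4 - 16*x^3 + 96*x^2 - 256*x + 256 = (x - 4)^4

Eigenvalues and multiplicities (the geometric multiplicity of λ is n − rank(A − λI), which equals the number of Jordan blocks for λ):
  λ = 4: algebraic multiplicity = 4, geometric multiplicity = 2

Determining the block sizes for each eigenvalue:
  λ = 4: with am = 4 and gm = 2, the partition is not yet determined (e.g. several partitions of 4 into 2 parts exist). Let N = A − (4)·I. Computing rank(N^1) = 2, rank(N^2) = 1, rank(N^3) = 0; the number of blocks of size ≥ j is rank(N^{j−1}) − rank(N^j), giving [2, 1, 1]. So we have 1 block(s) of size 3, 1 block(s) of size 1 → block sizes [3, 1]

Assembling the blocks gives a Jordan form
J =
  [4, 1, 0, 0]
  [0, 4, 1, 0]
  [0, 0, 4, 0]
  [0, 0, 0, 4]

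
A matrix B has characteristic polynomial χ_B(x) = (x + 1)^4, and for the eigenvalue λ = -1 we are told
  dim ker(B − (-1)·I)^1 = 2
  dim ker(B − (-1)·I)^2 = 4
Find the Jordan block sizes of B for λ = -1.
Block sizes for λ = -1: [2, 2]

From the dimensions of kernels of powers, the number of Jordan blocks of size at least j is d_j − d_{j−1} where d_j = dim ker(N^j) (with d_0 = 0). Computing the differences gives [2, 2].
The number of blocks of size exactly k is (#blocks of size ≥ k) − (#blocks of size ≥ k + 1), so the partition is: 2 block(s) of size 2.
In nonincreasing order the block sizes are [2, 2].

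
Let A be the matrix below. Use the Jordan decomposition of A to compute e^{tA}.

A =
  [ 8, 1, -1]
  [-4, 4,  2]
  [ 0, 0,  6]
e^{tA} =
  [2*t*exp(6*t) + exp(6*t), t*exp(6*t), -t*exp(6*t)]
  [-4*t*exp(6*t), -2*t*exp(6*t) + exp(6*t), 2*t*exp(6*t)]
  [0, 0, exp(6*t)]

Strategy: write A = P · J · P⁻¹ where J is a Jordan canonical form, so e^{tA} = P · e^{tJ} · P⁻¹, and e^{tJ} can be computed block-by-block.

A has Jordan form
J =
  [6, 1, 0]
  [0, 6, 0]
  [0, 0, 6]
(up to reordering of blocks).

Per-block formulas:
  For a 1×1 block at λ = 6: exp(t · [6]) = [e^(6t)].
  For a 2×2 Jordan block J_2(6): exp(t · J_2(6)) = e^(6t)·(I + t·N), where N is the 2×2 nilpotent shift.

After assembling e^{tJ} and conjugating by P, we get:

e^{tA} =
  [2*t*exp(6*t) + exp(6*t), t*exp(6*t), -t*exp(6*t)]
  [-4*t*exp(6*t), -2*t*exp(6*t) + exp(6*t), 2*t*exp(6*t)]
  [0, 0, exp(6*t)]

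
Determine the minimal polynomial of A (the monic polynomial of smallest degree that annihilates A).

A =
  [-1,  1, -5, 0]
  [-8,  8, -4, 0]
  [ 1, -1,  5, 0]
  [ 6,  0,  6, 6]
x^3 - 12*x^2 + 36*x

The characteristic polynomial is χ_A(x) = x*(x - 6)^3, so the eigenvalues are known. The minimal polynomial is
  m_A(x) = Π_λ (x − λ)^{k_λ}
where k_λ is the size of the *largest* Jordan block for λ (equivalently, the smallest k with (A − λI)^k v = 0 for every generalised eigenvector v of λ).

  λ = 0: largest Jordan block has size 1, contributing (x − 0)
  λ = 6: largest Jordan block has size 2, contributing (x − 6)^2

So m_A(x) = x*(x - 6)^2 = x^3 - 12*x^2 + 36*x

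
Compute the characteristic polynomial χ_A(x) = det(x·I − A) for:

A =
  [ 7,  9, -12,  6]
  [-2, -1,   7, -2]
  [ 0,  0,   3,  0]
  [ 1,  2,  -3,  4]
x^4 - 13*x^3 + 63*x^2 - 135*x + 108

Expanding det(x·I − A) (e.g. by cofactor expansion or by noting that A is similar to its Jordan form J, which has the same characteristic polynomial as A) gives
  χ_A(x) = x^4 - 13*x^3 + 63*x^2 - 135*x + 108
which factors as (x - 4)*(x - 3)^3. The eigenvalues (with algebraic multiplicities) are λ = 3 with multiplicity 3, λ = 4 with multiplicity 1.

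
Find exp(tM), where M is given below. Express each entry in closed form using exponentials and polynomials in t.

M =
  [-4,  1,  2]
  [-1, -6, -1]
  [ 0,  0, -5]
e^{tM} =
  [t*exp(-5*t) + exp(-5*t), t*exp(-5*t), t^2*exp(-5*t)/2 + 2*t*exp(-5*t)]
  [-t*exp(-5*t), -t*exp(-5*t) + exp(-5*t), -t^2*exp(-5*t)/2 - t*exp(-5*t)]
  [0, 0, exp(-5*t)]

Strategy: write M = P · J · P⁻¹ where J is a Jordan canonical form, so e^{tM} = P · e^{tJ} · P⁻¹, and e^{tJ} can be computed block-by-block.

M has Jordan form
J =
  [-5,  1,  0]
  [ 0, -5,  1]
  [ 0,  0, -5]
(up to reordering of blocks).

Per-block formulas:
  For a 3×3 Jordan block J_3(-5): exp(t · J_3(-5)) = e^(-5t)·(I + t·N + (t^2/2)·N^2), where N is the 3×3 nilpotent shift.

After assembling e^{tJ} and conjugating by P, we get:

e^{tM} =
  [t*exp(-5*t) + exp(-5*t), t*exp(-5*t), t^2*exp(-5*t)/2 + 2*t*exp(-5*t)]
  [-t*exp(-5*t), -t*exp(-5*t) + exp(-5*t), -t^2*exp(-5*t)/2 - t*exp(-5*t)]
  [0, 0, exp(-5*t)]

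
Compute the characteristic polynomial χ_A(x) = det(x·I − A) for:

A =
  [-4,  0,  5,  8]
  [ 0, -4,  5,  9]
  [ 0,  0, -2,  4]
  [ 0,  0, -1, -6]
x^4 + 16*x^3 + 96*x^2 + 256*x + 256

Expanding det(x·I − A) (e.g. by cofactor expansion or by noting that A is similar to its Jordan form J, which has the same characteristic polynomial as A) gives
  χ_A(x) = x^4 + 16*x^3 + 96*x^2 + 256*x + 256
which factors as (x + 4)^4. The eigenvalues (with algebraic multiplicities) are λ = -4 with multiplicity 4.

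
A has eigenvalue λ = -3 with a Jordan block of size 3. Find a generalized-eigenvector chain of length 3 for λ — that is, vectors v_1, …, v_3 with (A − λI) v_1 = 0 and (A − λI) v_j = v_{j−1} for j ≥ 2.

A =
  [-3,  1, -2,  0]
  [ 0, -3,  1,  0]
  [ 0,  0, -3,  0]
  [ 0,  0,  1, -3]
A Jordan chain for λ = -3 of length 3:
v_1 = (1, 0, 0, 0)ᵀ
v_2 = (-2, 1, 0, 1)ᵀ
v_3 = (0, 0, 1, 0)ᵀ

Let N = A − (-3)·I. We want v_3 with N^3 v_3 = 0 but N^2 v_3 ≠ 0; then v_{j-1} := N · v_j for j = 3, …, 2.

Pick v_3 = (0, 0, 1, 0)ᵀ.
Then v_2 = N · v_3 = (-2, 1, 0, 1)ᵀ.
Then v_1 = N · v_2 = (1, 0, 0, 0)ᵀ.

Sanity check: (A − (-3)·I) v_1 = (0, 0, 0, 0)ᵀ = 0. ✓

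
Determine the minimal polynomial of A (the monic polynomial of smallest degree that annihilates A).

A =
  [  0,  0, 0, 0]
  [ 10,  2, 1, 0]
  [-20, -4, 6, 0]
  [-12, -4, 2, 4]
x^3 - 8*x^2 + 16*x

The characteristic polynomial is χ_A(x) = x*(x - 4)^3, so the eigenvalues are known. The minimal polynomial is
  m_A(x) = Π_λ (x − λ)^{k_λ}
where k_λ is the size of the *largest* Jordan block for λ (equivalently, the smallest k with (A − λI)^k v = 0 for every generalised eigenvector v of λ).

  λ = 0: largest Jordan block has size 1, contributing (x − 0)
  λ = 4: largest Jordan block has size 2, contributing (x − 4)^2

So m_A(x) = x*(x - 4)^2 = x^3 - 8*x^2 + 16*x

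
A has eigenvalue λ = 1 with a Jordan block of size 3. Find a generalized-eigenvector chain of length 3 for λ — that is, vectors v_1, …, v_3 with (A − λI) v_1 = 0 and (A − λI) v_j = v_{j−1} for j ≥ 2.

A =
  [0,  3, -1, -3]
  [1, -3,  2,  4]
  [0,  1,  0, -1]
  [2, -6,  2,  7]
A Jordan chain for λ = 1 of length 3:
v_1 = (-2, 3, -1, 4)ᵀ
v_2 = (-1, 1, 0, 2)ᵀ
v_3 = (1, 0, 0, 0)ᵀ

Let N = A − (1)·I. We want v_3 with N^3 v_3 = 0 but N^2 v_3 ≠ 0; then v_{j-1} := N · v_j for j = 3, …, 2.

Pick v_3 = (1, 0, 0, 0)ᵀ.
Then v_2 = N · v_3 = (-1, 1, 0, 2)ᵀ.
Then v_1 = N · v_2 = (-2, 3, -1, 4)ᵀ.

Sanity check: (A − (1)·I) v_1 = (0, 0, 0, 0)ᵀ = 0. ✓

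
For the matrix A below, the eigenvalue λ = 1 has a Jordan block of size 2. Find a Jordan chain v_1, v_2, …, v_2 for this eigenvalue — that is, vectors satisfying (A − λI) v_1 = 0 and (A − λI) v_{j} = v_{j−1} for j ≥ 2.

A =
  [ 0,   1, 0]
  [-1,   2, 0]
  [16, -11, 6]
A Jordan chain for λ = 1 of length 2:
v_1 = (1, 1, -1)ᵀ
v_2 = (2, 3, 0)ᵀ

Let N = A − (1)·I. We want v_2 with N^2 v_2 = 0 but N^1 v_2 ≠ 0; then v_{j-1} := N · v_j for j = 2, …, 2.

Pick v_2 = (2, 3, 0)ᵀ.
Then v_1 = N · v_2 = (1, 1, -1)ᵀ.

Sanity check: (A − (1)·I) v_1 = (0, 0, 0)ᵀ = 0. ✓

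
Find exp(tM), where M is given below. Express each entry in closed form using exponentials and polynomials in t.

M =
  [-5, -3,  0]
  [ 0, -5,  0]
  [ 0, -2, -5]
e^{tM} =
  [exp(-5*t), -3*t*exp(-5*t), 0]
  [0, exp(-5*t), 0]
  [0, -2*t*exp(-5*t), exp(-5*t)]

Strategy: write M = P · J · P⁻¹ where J is a Jordan canonical form, so e^{tM} = P · e^{tJ} · P⁻¹, and e^{tJ} can be computed block-by-block.

M has Jordan form
J =
  [-5,  1,  0]
  [ 0, -5,  0]
  [ 0,  0, -5]
(up to reordering of blocks).

Per-block formulas:
  For a 1×1 block at λ = -5: exp(t · [-5]) = [e^(-5t)].
  For a 2×2 Jordan block J_2(-5): exp(t · J_2(-5)) = e^(-5t)·(I + t·N), where N is the 2×2 nilpotent shift.

After assembling e^{tJ} and conjugating by P, we get:

e^{tM} =
  [exp(-5*t), -3*t*exp(-5*t), 0]
  [0, exp(-5*t), 0]
  [0, -2*t*exp(-5*t), exp(-5*t)]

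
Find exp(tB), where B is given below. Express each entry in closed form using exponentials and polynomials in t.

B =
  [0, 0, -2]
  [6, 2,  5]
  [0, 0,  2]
e^{tB} =
  [1, 0, 1 - exp(2*t)]
  [3*exp(2*t) - 3, exp(2*t), -t*exp(2*t) + 3*exp(2*t) - 3]
  [0, 0, exp(2*t)]

Strategy: write B = P · J · P⁻¹ where J is a Jordan canonical form, so e^{tB} = P · e^{tJ} · P⁻¹, and e^{tJ} can be computed block-by-block.

B has Jordan form
J =
  [0, 0, 0]
  [0, 2, 1]
  [0, 0, 2]
(up to reordering of blocks).

Per-block formulas:
  For a 1×1 block at λ = 0: exp(t · [0]) = [e^(0t)].
  For a 2×2 Jordan block J_2(2): exp(t · J_2(2)) = e^(2t)·(I + t·N), where N is the 2×2 nilpotent shift.

After assembling e^{tJ} and conjugating by P, we get:

e^{tB} =
  [1, 0, 1 - exp(2*t)]
  [3*exp(2*t) - 3, exp(2*t), -t*exp(2*t) + 3*exp(2*t) - 3]
  [0, 0, exp(2*t)]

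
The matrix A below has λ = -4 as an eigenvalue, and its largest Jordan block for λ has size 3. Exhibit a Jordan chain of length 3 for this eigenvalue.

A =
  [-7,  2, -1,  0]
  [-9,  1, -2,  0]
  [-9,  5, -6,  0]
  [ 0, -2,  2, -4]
A Jordan chain for λ = -4 of length 3:
v_1 = (-1, -3, -3, 0)ᵀ
v_2 = (2, 5, 5, -2)ᵀ
v_3 = (0, 1, 0, 0)ᵀ

Let N = A − (-4)·I. We want v_3 with N^3 v_3 = 0 but N^2 v_3 ≠ 0; then v_{j-1} := N · v_j for j = 3, …, 2.

Pick v_3 = (0, 1, 0, 0)ᵀ.
Then v_2 = N · v_3 = (2, 5, 5, -2)ᵀ.
Then v_1 = N · v_2 = (-1, -3, -3, 0)ᵀ.

Sanity check: (A − (-4)·I) v_1 = (0, 0, 0, 0)ᵀ = 0. ✓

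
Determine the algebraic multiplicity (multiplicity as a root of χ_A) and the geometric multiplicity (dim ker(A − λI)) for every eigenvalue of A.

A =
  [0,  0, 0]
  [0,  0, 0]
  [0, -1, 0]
λ = 0: alg = 3, geom = 2

Step 1 — factor the characteristic polynomial to read off the algebraic multiplicities:
  χ_A(x) = x^3

Step 2 — compute geometric multiplicities via the rank-nullity identity g(λ) = n − rank(A − λI):
  rank(A − (0)·I) = 1, so dim ker(A − (0)·I) = n − 1 = 2

Summary:
  λ = 0: algebraic multiplicity = 3, geometric multiplicity = 2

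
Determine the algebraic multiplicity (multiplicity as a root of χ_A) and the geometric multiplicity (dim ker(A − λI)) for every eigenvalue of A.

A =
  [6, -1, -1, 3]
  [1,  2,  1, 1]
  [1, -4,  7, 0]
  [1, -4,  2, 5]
λ = 5: alg = 4, geom = 2

Step 1 — factor the characteristic polynomial to read off the algebraic multiplicities:
  χ_A(x) = (x - 5)^4

Step 2 — compute geometric multiplicities via the rank-nullity identity g(λ) = n − rank(A − λI):
  rank(A − (5)·I) = 2, so dim ker(A − (5)·I) = n − 2 = 2

Summary:
  λ = 5: algebraic multiplicity = 4, geometric multiplicity = 2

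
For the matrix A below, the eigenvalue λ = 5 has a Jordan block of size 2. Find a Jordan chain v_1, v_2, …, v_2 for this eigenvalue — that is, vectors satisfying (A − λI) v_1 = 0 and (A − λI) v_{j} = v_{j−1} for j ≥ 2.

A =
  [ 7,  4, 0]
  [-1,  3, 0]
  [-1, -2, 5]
A Jordan chain for λ = 5 of length 2:
v_1 = (2, -1, -1)ᵀ
v_2 = (1, 0, 0)ᵀ

Let N = A − (5)·I. We want v_2 with N^2 v_2 = 0 but N^1 v_2 ≠ 0; then v_{j-1} := N · v_j for j = 2, …, 2.

Pick v_2 = (1, 0, 0)ᵀ.
Then v_1 = N · v_2 = (2, -1, -1)ᵀ.

Sanity check: (A − (5)·I) v_1 = (0, 0, 0)ᵀ = 0. ✓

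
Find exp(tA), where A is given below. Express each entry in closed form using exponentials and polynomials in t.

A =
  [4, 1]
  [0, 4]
e^{tA} =
  [exp(4*t), t*exp(4*t)]
  [0, exp(4*t)]

Strategy: write A = P · J · P⁻¹ where J is a Jordan canonical form, so e^{tA} = P · e^{tJ} · P⁻¹, and e^{tJ} can be computed block-by-block.

A has Jordan form
J =
  [4, 1]
  [0, 4]
(up to reordering of blocks).

Per-block formulas:
  For a 2×2 Jordan block J_2(4): exp(t · J_2(4)) = e^(4t)·(I + t·N), where N is the 2×2 nilpotent shift.

After assembling e^{tJ} and conjugating by P, we get:

e^{tA} =
  [exp(4*t), t*exp(4*t)]
  [0, exp(4*t)]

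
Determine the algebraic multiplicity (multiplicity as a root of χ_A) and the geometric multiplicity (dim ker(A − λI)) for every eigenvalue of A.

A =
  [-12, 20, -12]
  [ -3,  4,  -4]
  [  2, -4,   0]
λ = -4: alg = 1, geom = 1; λ = -2: alg = 2, geom = 1

Step 1 — factor the characteristic polynomial to read off the algebraic multiplicities:
  χ_A(x) = (x + 2)^2*(x + 4)

Step 2 — compute geometric multiplicities via the rank-nullity identity g(λ) = n − rank(A − λI):
  rank(A − (-4)·I) = 2, so dim ker(A − (-4)·I) = n − 2 = 1
  rank(A − (-2)·I) = 2, so dim ker(A − (-2)·I) = n − 2 = 1

Summary:
  λ = -4: algebraic multiplicity = 1, geometric multiplicity = 1
  λ = -2: algebraic multiplicity = 2, geometric multiplicity = 1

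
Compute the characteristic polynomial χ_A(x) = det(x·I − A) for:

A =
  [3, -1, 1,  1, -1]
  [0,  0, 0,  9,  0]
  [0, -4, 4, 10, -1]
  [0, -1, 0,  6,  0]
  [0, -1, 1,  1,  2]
x^5 - 15*x^4 + 90*x^3 - 270*x^2 + 405*x - 243

Expanding det(x·I − A) (e.g. by cofactor expansion or by noting that A is similar to its Jordan form J, which has the same characteristic polynomial as A) gives
  χ_A(x) = x^5 - 15*x^4 + 90*x^3 - 270*x^2 + 405*x - 243
which factors as (x - 3)^5. The eigenvalues (with algebraic multiplicities) are λ = 3 with multiplicity 5.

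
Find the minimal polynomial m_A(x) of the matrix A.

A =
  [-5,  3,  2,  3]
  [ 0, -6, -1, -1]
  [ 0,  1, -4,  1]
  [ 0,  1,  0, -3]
x^4 + 18*x^3 + 121*x^2 + 360*x + 400

The characteristic polynomial is χ_A(x) = (x + 4)^2*(x + 5)^2, so the eigenvalues are known. The minimal polynomial is
  m_A(x) = Π_λ (x − λ)^{k_λ}
where k_λ is the size of the *largest* Jordan block for λ (equivalently, the smallest k with (A − λI)^k v = 0 for every generalised eigenvector v of λ).

  λ = -5: largest Jordan block has size 2, contributing (x + 5)^2
  λ = -4: largest Jordan block has size 2, contributing (x + 4)^2

So m_A(x) = (x + 4)^2*(x + 5)^2 = x^4 + 18*x^3 + 121*x^2 + 360*x + 400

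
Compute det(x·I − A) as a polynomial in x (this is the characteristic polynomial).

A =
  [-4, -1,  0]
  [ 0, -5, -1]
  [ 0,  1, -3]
x^3 + 12*x^2 + 48*x + 64

Expanding det(x·I − A) (e.g. by cofactor expansion or by noting that A is similar to its Jordan form J, which has the same characteristic polynomial as A) gives
  χ_A(x) = x^3 + 12*x^2 + 48*x + 64
which factors as (x + 4)^3. The eigenvalues (with algebraic multiplicities) are λ = -4 with multiplicity 3.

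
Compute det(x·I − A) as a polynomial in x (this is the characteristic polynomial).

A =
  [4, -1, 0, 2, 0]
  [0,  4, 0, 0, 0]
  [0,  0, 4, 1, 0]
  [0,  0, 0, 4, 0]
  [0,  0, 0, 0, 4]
x^5 - 20*x^4 + 160*x^3 - 640*x^2 + 1280*x - 1024

Expanding det(x·I − A) (e.g. by cofactor expansion or by noting that A is similar to its Jordan form J, which has the same characteristic polynomial as A) gives
  χ_A(x) = x^5 - 20*x^4 + 160*x^3 - 640*x^2 + 1280*x - 1024
which factors as (x - 4)^5. The eigenvalues (with algebraic multiplicities) are λ = 4 with multiplicity 5.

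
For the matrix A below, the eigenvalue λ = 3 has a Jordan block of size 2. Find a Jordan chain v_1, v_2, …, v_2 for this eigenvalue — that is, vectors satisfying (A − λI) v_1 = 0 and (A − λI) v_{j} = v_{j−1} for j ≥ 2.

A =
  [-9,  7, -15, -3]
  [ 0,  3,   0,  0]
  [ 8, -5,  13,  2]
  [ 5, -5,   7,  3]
A Jordan chain for λ = 3 of length 2:
v_1 = (-21, 0, 15, 9)ᵀ
v_2 = (10, -3, -8, 0)ᵀ

Let N = A − (3)·I. We want v_2 with N^2 v_2 = 0 but N^1 v_2 ≠ 0; then v_{j-1} := N · v_j for j = 2, …, 2.

Pick v_2 = (10, -3, -8, 0)ᵀ.
Then v_1 = N · v_2 = (-21, 0, 15, 9)ᵀ.

Sanity check: (A − (3)·I) v_1 = (0, 0, 0, 0)ᵀ = 0. ✓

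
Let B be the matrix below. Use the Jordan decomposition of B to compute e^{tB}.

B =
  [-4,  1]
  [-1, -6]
e^{tB} =
  [t*exp(-5*t) + exp(-5*t), t*exp(-5*t)]
  [-t*exp(-5*t), -t*exp(-5*t) + exp(-5*t)]

Strategy: write B = P · J · P⁻¹ where J is a Jordan canonical form, so e^{tB} = P · e^{tJ} · P⁻¹, and e^{tJ} can be computed block-by-block.

B has Jordan form
J =
  [-5,  1]
  [ 0, -5]
(up to reordering of blocks).

Per-block formulas:
  For a 2×2 Jordan block J_2(-5): exp(t · J_2(-5)) = e^(-5t)·(I + t·N), where N is the 2×2 nilpotent shift.

After assembling e^{tJ} and conjugating by P, we get:

e^{tB} =
  [t*exp(-5*t) + exp(-5*t), t*exp(-5*t)]
  [-t*exp(-5*t), -t*exp(-5*t) + exp(-5*t)]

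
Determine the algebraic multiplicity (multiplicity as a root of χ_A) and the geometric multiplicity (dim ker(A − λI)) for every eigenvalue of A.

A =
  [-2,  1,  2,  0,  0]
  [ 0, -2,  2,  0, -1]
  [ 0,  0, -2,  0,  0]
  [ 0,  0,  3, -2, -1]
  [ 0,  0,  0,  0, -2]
λ = -2: alg = 5, geom = 2

Step 1 — factor the characteristic polynomial to read off the algebraic multiplicities:
  χ_A(x) = (x + 2)^5

Step 2 — compute geometric multiplicities via the rank-nullity identity g(λ) = n − rank(A − λI):
  rank(A − (-2)·I) = 3, so dim ker(A − (-2)·I) = n − 3 = 2

Summary:
  λ = -2: algebraic multiplicity = 5, geometric multiplicity = 2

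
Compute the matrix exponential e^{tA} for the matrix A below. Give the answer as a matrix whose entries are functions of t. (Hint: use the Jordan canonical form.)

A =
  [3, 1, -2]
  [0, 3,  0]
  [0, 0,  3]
e^{tA} =
  [exp(3*t), t*exp(3*t), -2*t*exp(3*t)]
  [0, exp(3*t), 0]
  [0, 0, exp(3*t)]

Strategy: write A = P · J · P⁻¹ where J is a Jordan canonical form, so e^{tA} = P · e^{tJ} · P⁻¹, and e^{tJ} can be computed block-by-block.

A has Jordan form
J =
  [3, 1, 0]
  [0, 3, 0]
  [0, 0, 3]
(up to reordering of blocks).

Per-block formulas:
  For a 1×1 block at λ = 3: exp(t · [3]) = [e^(3t)].
  For a 2×2 Jordan block J_2(3): exp(t · J_2(3)) = e^(3t)·(I + t·N), where N is the 2×2 nilpotent shift.

After assembling e^{tJ} and conjugating by P, we get:

e^{tA} =
  [exp(3*t), t*exp(3*t), -2*t*exp(3*t)]
  [0, exp(3*t), 0]
  [0, 0, exp(3*t)]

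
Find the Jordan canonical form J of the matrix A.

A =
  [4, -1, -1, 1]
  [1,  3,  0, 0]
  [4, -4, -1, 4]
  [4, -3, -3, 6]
J_3(3) ⊕ J_1(3)

The characteristic polynomial is
  det(x·I − A) = x^4 - 12*x^3 + 54*x^2 - 108*x + 81 = (x - 3)^4

Eigenvalues and multiplicities (the geometric multiplicity of λ is n − rank(A − λI), which equals the number of Jordan blocks for λ):
  λ = 3: algebraic multiplicity = 4, geometric multiplicity = 2

Determining the block sizes for each eigenvalue:
  λ = 3: with am = 4 and gm = 2, the partition is not yet determined (e.g. several partitions of 4 into 2 parts exist). Let N = A − (3)·I. Computing rank(N^1) = 2, rank(N^2) = 1, rank(N^3) = 0; the number of blocks of size ≥ j is rank(N^{j−1}) − rank(N^j), giving [2, 1, 1]. So we have 1 block(s) of size 3, 1 block(s) of size 1 → block sizes [3, 1]

Assembling the blocks gives a Jordan form
J =
  [3, 1, 0, 0]
  [0, 3, 1, 0]
  [0, 0, 3, 0]
  [0, 0, 0, 3]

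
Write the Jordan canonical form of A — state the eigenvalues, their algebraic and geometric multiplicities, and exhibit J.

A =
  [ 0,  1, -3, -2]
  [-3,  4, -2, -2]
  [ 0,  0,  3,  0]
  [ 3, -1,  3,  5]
J_3(3) ⊕ J_1(3)

The characteristic polynomial is
  det(x·I − A) = x^4 - 12*x^3 + 54*x^2 - 108*x + 81 = (x - 3)^4

Eigenvalues and multiplicities (the geometric multiplicity of λ is n − rank(A − λI), which equals the number of Jordan blocks for λ):
  λ = 3: algebraic multiplicity = 4, geometric multiplicity = 2

Determining the block sizes for each eigenvalue:
  λ = 3: with am = 4 and gm = 2, the partition is not yet determined (e.g. several partitions of 4 into 2 parts exist). Let N = A − (3)·I. Computing rank(N^1) = 2, rank(N^2) = 1, rank(N^3) = 0; the number of blocks of size ≥ j is rank(N^{j−1}) − rank(N^j), giving [2, 1, 1]. So we have 1 block(s) of size 3, 1 block(s) of size 1 → block sizes [3, 1]

Assembling the blocks gives a Jordan form
J =
  [3, 1, 0, 0]
  [0, 3, 1, 0]
  [0, 0, 3, 0]
  [0, 0, 0, 3]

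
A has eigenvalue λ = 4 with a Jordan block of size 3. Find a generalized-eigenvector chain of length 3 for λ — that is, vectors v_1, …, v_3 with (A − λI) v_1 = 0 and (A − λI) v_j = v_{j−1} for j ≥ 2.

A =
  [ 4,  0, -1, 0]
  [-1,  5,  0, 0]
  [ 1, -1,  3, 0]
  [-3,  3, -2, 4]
A Jordan chain for λ = 4 of length 3:
v_1 = (-1, -1, 0, -5)ᵀ
v_2 = (0, -1, 1, -3)ᵀ
v_3 = (1, 0, 0, 0)ᵀ

Let N = A − (4)·I. We want v_3 with N^3 v_3 = 0 but N^2 v_3 ≠ 0; then v_{j-1} := N · v_j for j = 3, …, 2.

Pick v_3 = (1, 0, 0, 0)ᵀ.
Then v_2 = N · v_3 = (0, -1, 1, -3)ᵀ.
Then v_1 = N · v_2 = (-1, -1, 0, -5)ᵀ.

Sanity check: (A − (4)·I) v_1 = (0, 0, 0, 0)ᵀ = 0. ✓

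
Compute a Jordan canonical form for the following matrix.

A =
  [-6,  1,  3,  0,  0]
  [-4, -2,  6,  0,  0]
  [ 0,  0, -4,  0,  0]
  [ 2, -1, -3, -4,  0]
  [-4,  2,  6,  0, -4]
J_2(-4) ⊕ J_1(-4) ⊕ J_1(-4) ⊕ J_1(-4)

The characteristic polynomial is
  det(x·I − A) = x^5 + 20*x^4 + 160*x^3 + 640*x^2 + 1280*x + 1024 = (x + 4)^5

Eigenvalues and multiplicities (the geometric multiplicity of λ is n − rank(A − λI), which equals the number of Jordan blocks for λ):
  λ = -4: algebraic multiplicity = 5, geometric multiplicity = 4

Determining the block sizes for each eigenvalue:
  λ = -4: 4 blocks summing to 5 forces exactly one block of size 2 and the rest size 1 → block sizes [2, 1, 1, 1]

Assembling the blocks gives a Jordan form
J =
  [-4,  1,  0,  0,  0]
  [ 0, -4,  0,  0,  0]
  [ 0,  0, -4,  0,  0]
  [ 0,  0,  0, -4,  0]
  [ 0,  0,  0,  0, -4]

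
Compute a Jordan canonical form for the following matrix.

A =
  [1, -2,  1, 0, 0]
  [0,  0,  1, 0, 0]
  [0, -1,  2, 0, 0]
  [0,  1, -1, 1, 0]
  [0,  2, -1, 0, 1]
J_3(1) ⊕ J_1(1) ⊕ J_1(1)

The characteristic polynomial is
  det(x·I − A) = x^5 - 5*x^4 + 10*x^3 - 10*x^2 + 5*x - 1 = (x - 1)^5

Eigenvalues and multiplicities (the geometric multiplicity of λ is n − rank(A − λI), which equals the number of Jordan blocks for λ):
  λ = 1: algebraic multiplicity = 5, geometric multiplicity = 3

Determining the block sizes for each eigenvalue:
  λ = 1: with am = 5 and gm = 3, the partition is not yet determined (e.g. several partitions of 5 into 3 parts exist). Let N = A − (1)·I. Computing rank(N^1) = 2, rank(N^2) = 1, rank(N^3) = 0; the number of blocks of size ≥ j is rank(N^{j−1}) − rank(N^j), giving [3, 1, 1]. So we have 1 block(s) of size 3, 2 block(s) of size 1 → block sizes [3, 1, 1]

Assembling the blocks gives a Jordan form
J =
  [1, 1, 0, 0, 0]
  [0, 1, 1, 0, 0]
  [0, 0, 1, 0, 0]
  [0, 0, 0, 1, 0]
  [0, 0, 0, 0, 1]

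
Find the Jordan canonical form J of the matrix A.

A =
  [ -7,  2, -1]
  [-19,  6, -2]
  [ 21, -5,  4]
J_3(1)

The characteristic polynomial is
  det(x·I − A) = x^3 - 3*x^2 + 3*x - 1 = (x - 1)^3

Eigenvalues and multiplicities (the geometric multiplicity of λ is n − rank(A − λI), which equals the number of Jordan blocks for λ):
  λ = 1: algebraic multiplicity = 3, geometric multiplicity = 1

Determining the block sizes for each eigenvalue:
  λ = 1: one block (gm = 1), so the single block has size am = 3 → block sizes [3]

Assembling the blocks gives a Jordan form
J =
  [1, 1, 0]
  [0, 1, 1]
  [0, 0, 1]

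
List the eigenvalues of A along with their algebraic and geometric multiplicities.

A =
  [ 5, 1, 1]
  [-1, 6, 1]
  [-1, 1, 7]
λ = 6: alg = 3, geom = 1

Step 1 — factor the characteristic polynomial to read off the algebraic multiplicities:
  χ_A(x) = (x - 6)^3

Step 2 — compute geometric multiplicities via the rank-nullity identity g(λ) = n − rank(A − λI):
  rank(A − (6)·I) = 2, so dim ker(A − (6)·I) = n − 2 = 1

Summary:
  λ = 6: algebraic multiplicity = 3, geometric multiplicity = 1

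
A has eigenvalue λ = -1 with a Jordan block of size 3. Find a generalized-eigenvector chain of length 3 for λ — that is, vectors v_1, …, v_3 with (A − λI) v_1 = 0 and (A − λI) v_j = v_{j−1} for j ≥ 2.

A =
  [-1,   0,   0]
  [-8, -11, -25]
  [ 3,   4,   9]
A Jordan chain for λ = -1 of length 3:
v_1 = (0, 5, -2)ᵀ
v_2 = (0, -8, 3)ᵀ
v_3 = (1, 0, 0)ᵀ

Let N = A − (-1)·I. We want v_3 with N^3 v_3 = 0 but N^2 v_3 ≠ 0; then v_{j-1} := N · v_j for j = 3, …, 2.

Pick v_3 = (1, 0, 0)ᵀ.
Then v_2 = N · v_3 = (0, -8, 3)ᵀ.
Then v_1 = N · v_2 = (0, 5, -2)ᵀ.

Sanity check: (A − (-1)·I) v_1 = (0, 0, 0)ᵀ = 0. ✓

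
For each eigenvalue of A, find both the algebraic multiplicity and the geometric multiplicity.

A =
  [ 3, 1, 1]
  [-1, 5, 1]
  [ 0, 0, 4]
λ = 4: alg = 3, geom = 2

Step 1 — factor the characteristic polynomial to read off the algebraic multiplicities:
  χ_A(x) = (x - 4)^3

Step 2 — compute geometric multiplicities via the rank-nullity identity g(λ) = n − rank(A − λI):
  rank(A − (4)·I) = 1, so dim ker(A − (4)·I) = n − 1 = 2

Summary:
  λ = 4: algebraic multiplicity = 3, geometric multiplicity = 2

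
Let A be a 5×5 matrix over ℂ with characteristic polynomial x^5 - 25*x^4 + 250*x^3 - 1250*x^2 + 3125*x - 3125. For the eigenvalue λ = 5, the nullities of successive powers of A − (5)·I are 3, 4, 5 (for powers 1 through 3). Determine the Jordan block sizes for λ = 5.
Block sizes for λ = 5: [3, 1, 1]

From the dimensions of kernels of powers, the number of Jordan blocks of size at least j is d_j − d_{j−1} where d_j = dim ker(N^j) (with d_0 = 0). Computing the differences gives [3, 1, 1].
The number of blocks of size exactly k is (#blocks of size ≥ k) − (#blocks of size ≥ k + 1), so the partition is: 2 block(s) of size 1, 1 block(s) of size 3.
In nonincreasing order the block sizes are [3, 1, 1].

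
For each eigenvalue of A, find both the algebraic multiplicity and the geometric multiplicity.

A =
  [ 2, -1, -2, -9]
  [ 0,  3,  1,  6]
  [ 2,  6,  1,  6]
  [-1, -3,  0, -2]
λ = 1: alg = 4, geom = 2

Step 1 — factor the characteristic polynomial to read off the algebraic multiplicities:
  χ_A(x) = (x - 1)^4

Step 2 — compute geometric multiplicities via the rank-nullity identity g(λ) = n − rank(A − λI):
  rank(A − (1)·I) = 2, so dim ker(A − (1)·I) = n − 2 = 2

Summary:
  λ = 1: algebraic multiplicity = 4, geometric multiplicity = 2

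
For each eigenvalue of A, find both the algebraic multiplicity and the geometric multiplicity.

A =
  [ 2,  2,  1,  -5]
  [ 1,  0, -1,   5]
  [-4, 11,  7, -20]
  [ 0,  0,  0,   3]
λ = 3: alg = 4, geom = 2

Step 1 — factor the characteristic polynomial to read off the algebraic multiplicities:
  χ_A(x) = (x - 3)^4

Step 2 — compute geometric multiplicities via the rank-nullity identity g(λ) = n − rank(A − λI):
  rank(A − (3)·I) = 2, so dim ker(A − (3)·I) = n − 2 = 2

Summary:
  λ = 3: algebraic multiplicity = 4, geometric multiplicity = 2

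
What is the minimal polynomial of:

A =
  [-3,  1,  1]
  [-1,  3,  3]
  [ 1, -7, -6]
x^3 + 6*x^2 + 12*x + 8

The characteristic polynomial is χ_A(x) = (x + 2)^3, so the eigenvalues are known. The minimal polynomial is
  m_A(x) = Π_λ (x − λ)^{k_λ}
where k_λ is the size of the *largest* Jordan block for λ (equivalently, the smallest k with (A − λI)^k v = 0 for every generalised eigenvector v of λ).

  λ = -2: largest Jordan block has size 3, contributing (x + 2)^3

So m_A(x) = (x + 2)^3 = x^3 + 6*x^2 + 12*x + 8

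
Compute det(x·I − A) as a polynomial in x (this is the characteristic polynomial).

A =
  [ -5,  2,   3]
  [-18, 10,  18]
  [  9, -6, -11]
x^3 + 6*x^2 + 12*x + 8

Expanding det(x·I − A) (e.g. by cofactor expansion or by noting that A is similar to its Jordan form J, which has the same characteristic polynomial as A) gives
  χ_A(x) = x^3 + 6*x^2 + 12*x + 8
which factors as (x + 2)^3. The eigenvalues (with algebraic multiplicities) are λ = -2 with multiplicity 3.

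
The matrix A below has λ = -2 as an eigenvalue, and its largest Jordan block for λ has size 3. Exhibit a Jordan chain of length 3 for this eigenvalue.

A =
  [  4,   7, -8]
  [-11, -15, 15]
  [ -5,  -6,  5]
A Jordan chain for λ = -2 of length 3:
v_1 = (-1, 2, 1)ᵀ
v_2 = (6, -11, -5)ᵀ
v_3 = (1, 0, 0)ᵀ

Let N = A − (-2)·I. We want v_3 with N^3 v_3 = 0 but N^2 v_3 ≠ 0; then v_{j-1} := N · v_j for j = 3, …, 2.

Pick v_3 = (1, 0, 0)ᵀ.
Then v_2 = N · v_3 = (6, -11, -5)ᵀ.
Then v_1 = N · v_2 = (-1, 2, 1)ᵀ.

Sanity check: (A − (-2)·I) v_1 = (0, 0, 0)ᵀ = 0. ✓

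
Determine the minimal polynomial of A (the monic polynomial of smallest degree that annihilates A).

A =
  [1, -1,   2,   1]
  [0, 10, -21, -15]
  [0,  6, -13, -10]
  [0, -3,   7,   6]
x^2 - 2*x + 1

The characteristic polynomial is χ_A(x) = (x - 1)^4, so the eigenvalues are known. The minimal polynomial is
  m_A(x) = Π_λ (x − λ)^{k_λ}
where k_λ is the size of the *largest* Jordan block for λ (equivalently, the smallest k with (A − λI)^k v = 0 for every generalised eigenvector v of λ).

  λ = 1: largest Jordan block has size 2, contributing (x − 1)^2

So m_A(x) = (x - 1)^2 = x^2 - 2*x + 1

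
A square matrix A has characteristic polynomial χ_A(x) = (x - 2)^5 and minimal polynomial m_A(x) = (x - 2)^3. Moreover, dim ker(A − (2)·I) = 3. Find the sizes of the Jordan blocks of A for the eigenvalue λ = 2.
Block sizes for λ = 2: [3, 1, 1]

Step 1 — from the characteristic polynomial, algebraic multiplicity of λ = 2 is 5. From dim ker(A − (2)·I) = 3, there are exactly 3 Jordan blocks for λ = 2.
Step 2 — from the minimal polynomial, the factor (x − 2)^3 tells us the largest block for λ = 2 has size 3.
Step 3 — with total size 5, 3 blocks, and largest block 3, the block sizes (in nonincreasing order) are [3, 1, 1].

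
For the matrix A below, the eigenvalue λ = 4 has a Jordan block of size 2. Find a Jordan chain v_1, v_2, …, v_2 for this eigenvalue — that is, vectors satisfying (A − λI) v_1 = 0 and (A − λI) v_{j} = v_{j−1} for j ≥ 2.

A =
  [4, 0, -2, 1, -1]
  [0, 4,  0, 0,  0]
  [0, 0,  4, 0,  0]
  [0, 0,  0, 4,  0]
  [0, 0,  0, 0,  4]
A Jordan chain for λ = 4 of length 2:
v_1 = (-2, 0, 0, 0, 0)ᵀ
v_2 = (0, 0, 1, 0, 0)ᵀ

Let N = A − (4)·I. We want v_2 with N^2 v_2 = 0 but N^1 v_2 ≠ 0; then v_{j-1} := N · v_j for j = 2, …, 2.

Pick v_2 = (0, 0, 1, 0, 0)ᵀ.
Then v_1 = N · v_2 = (-2, 0, 0, 0, 0)ᵀ.

Sanity check: (A − (4)·I) v_1 = (0, 0, 0, 0, 0)ᵀ = 0. ✓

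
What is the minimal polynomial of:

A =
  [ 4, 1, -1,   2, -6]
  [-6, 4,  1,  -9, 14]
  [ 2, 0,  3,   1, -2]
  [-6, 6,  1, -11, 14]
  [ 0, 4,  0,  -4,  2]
x^4 - 8*x^2 + 16

The characteristic polynomial is χ_A(x) = (x - 2)^3*(x + 2)^2, so the eigenvalues are known. The minimal polynomial is
  m_A(x) = Π_λ (x − λ)^{k_λ}
where k_λ is the size of the *largest* Jordan block for λ (equivalently, the smallest k with (A − λI)^k v = 0 for every generalised eigenvector v of λ).

  λ = -2: largest Jordan block has size 2, contributing (x + 2)^2
  λ = 2: largest Jordan block has size 2, contributing (x − 2)^2

So m_A(x) = (x - 2)^2*(x + 2)^2 = x^4 - 8*x^2 + 16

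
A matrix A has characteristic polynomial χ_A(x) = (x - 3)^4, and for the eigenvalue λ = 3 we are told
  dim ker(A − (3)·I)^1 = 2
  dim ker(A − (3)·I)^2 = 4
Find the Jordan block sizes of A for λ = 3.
Block sizes for λ = 3: [2, 2]

From the dimensions of kernels of powers, the number of Jordan blocks of size at least j is d_j − d_{j−1} where d_j = dim ker(N^j) (with d_0 = 0). Computing the differences gives [2, 2].
The number of blocks of size exactly k is (#blocks of size ≥ k) − (#blocks of size ≥ k + 1), so the partition is: 2 block(s) of size 2.
In nonincreasing order the block sizes are [2, 2].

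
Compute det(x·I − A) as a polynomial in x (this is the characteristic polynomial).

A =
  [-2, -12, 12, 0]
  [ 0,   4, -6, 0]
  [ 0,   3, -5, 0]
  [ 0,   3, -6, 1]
x^4 + 2*x^3 - 3*x^2 - 4*x + 4

Expanding det(x·I − A) (e.g. by cofactor expansion or by noting that A is similar to its Jordan form J, which has the same characteristic polynomial as A) gives
  χ_A(x) = x^4 + 2*x^3 - 3*x^2 - 4*x + 4
which factors as (x - 1)^2*(x + 2)^2. The eigenvalues (with algebraic multiplicities) are λ = -2 with multiplicity 2, λ = 1 with multiplicity 2.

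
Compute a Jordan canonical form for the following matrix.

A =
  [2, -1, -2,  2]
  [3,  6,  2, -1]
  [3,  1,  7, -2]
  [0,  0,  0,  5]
J_3(5) ⊕ J_1(5)

The characteristic polynomial is
  det(x·I − A) = x^4 - 20*x^3 + 150*x^2 - 500*x + 625 = (x - 5)^4

Eigenvalues and multiplicities (the geometric multiplicity of λ is n − rank(A − λI), which equals the number of Jordan blocks for λ):
  λ = 5: algebraic multiplicity = 4, geometric multiplicity = 2

Determining the block sizes for each eigenvalue:
  λ = 5: with am = 4 and gm = 2, the partition is not yet determined (e.g. several partitions of 4 into 2 parts exist). Let N = A − (5)·I. Computing rank(N^1) = 2, rank(N^2) = 1, rank(N^3) = 0; the number of blocks of size ≥ j is rank(N^{j−1}) − rank(N^j), giving [2, 1, 1]. So we have 1 block(s) of size 3, 1 block(s) of size 1 → block sizes [3, 1]

Assembling the blocks gives a Jordan form
J =
  [5, 1, 0, 0]
  [0, 5, 1, 0]
  [0, 0, 5, 0]
  [0, 0, 0, 5]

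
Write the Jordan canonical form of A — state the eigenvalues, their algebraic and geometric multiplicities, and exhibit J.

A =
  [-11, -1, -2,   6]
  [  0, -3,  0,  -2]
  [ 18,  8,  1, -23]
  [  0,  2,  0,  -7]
J_2(-5) ⊕ J_2(-5)

The characteristic polynomial is
  det(x·I − A) = x^4 + 20*x^3 + 150*x^2 + 500*x + 625 = (x + 5)^4

Eigenvalues and multiplicities (the geometric multiplicity of λ is n − rank(A − λI), which equals the number of Jordan blocks for λ):
  λ = -5: algebraic multiplicity = 4, geometric multiplicity = 2

Determining the block sizes for each eigenvalue:
  λ = -5: with am = 4 and gm = 2, the partition is not yet determined (e.g. several partitions of 4 into 2 parts exist). Let N = A − (-5)·I. Computing rank(N^1) = 2, rank(N^2) = 0; the number of blocks of size ≥ j is rank(N^{j−1}) − rank(N^j), giving [2, 2]. So we have 2 block(s) of size 2 → block sizes [2, 2]

Assembling the blocks gives a Jordan form
J =
  [-5,  1,  0,  0]
  [ 0, -5,  0,  0]
  [ 0,  0, -5,  1]
  [ 0,  0,  0, -5]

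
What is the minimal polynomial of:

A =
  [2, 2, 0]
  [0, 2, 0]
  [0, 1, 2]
x^2 - 4*x + 4

The characteristic polynomial is χ_A(x) = (x - 2)^3, so the eigenvalues are known. The minimal polynomial is
  m_A(x) = Π_λ (x − λ)^{k_λ}
where k_λ is the size of the *largest* Jordan block for λ (equivalently, the smallest k with (A − λI)^k v = 0 for every generalised eigenvector v of λ).

  λ = 2: largest Jordan block has size 2, contributing (x − 2)^2

So m_A(x) = (x - 2)^2 = x^2 - 4*x + 4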